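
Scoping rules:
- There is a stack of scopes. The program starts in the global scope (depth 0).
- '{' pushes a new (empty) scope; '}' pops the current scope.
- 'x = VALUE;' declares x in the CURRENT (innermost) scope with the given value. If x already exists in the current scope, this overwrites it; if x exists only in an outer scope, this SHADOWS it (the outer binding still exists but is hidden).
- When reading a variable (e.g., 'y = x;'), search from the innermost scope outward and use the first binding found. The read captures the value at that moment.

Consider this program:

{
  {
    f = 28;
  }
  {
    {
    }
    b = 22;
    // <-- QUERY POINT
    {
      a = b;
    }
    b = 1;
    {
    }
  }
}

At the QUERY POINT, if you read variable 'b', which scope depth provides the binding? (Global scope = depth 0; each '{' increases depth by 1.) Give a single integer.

Answer: 2

Derivation:
Step 1: enter scope (depth=1)
Step 2: enter scope (depth=2)
Step 3: declare f=28 at depth 2
Step 4: exit scope (depth=1)
Step 5: enter scope (depth=2)
Step 6: enter scope (depth=3)
Step 7: exit scope (depth=2)
Step 8: declare b=22 at depth 2
Visible at query point: b=22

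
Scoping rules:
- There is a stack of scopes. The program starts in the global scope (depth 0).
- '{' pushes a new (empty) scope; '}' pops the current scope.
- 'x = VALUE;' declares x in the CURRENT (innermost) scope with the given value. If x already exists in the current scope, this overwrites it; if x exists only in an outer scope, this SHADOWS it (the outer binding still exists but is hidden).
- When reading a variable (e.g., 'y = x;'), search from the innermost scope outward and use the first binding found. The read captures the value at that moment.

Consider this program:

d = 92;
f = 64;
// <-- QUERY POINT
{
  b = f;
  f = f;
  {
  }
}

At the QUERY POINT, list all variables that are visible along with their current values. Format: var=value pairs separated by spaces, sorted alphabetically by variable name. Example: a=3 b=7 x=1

Answer: d=92 f=64

Derivation:
Step 1: declare d=92 at depth 0
Step 2: declare f=64 at depth 0
Visible at query point: d=92 f=64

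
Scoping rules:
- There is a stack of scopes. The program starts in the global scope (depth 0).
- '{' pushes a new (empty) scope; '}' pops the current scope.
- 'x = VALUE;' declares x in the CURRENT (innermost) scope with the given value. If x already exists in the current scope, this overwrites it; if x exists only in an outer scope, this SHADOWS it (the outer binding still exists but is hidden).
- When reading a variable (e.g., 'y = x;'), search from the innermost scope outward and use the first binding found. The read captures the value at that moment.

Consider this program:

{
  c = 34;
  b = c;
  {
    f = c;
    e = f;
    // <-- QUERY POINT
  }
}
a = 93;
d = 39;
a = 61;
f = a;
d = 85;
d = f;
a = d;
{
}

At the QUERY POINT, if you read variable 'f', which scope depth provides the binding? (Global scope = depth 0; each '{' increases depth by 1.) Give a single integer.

Answer: 2

Derivation:
Step 1: enter scope (depth=1)
Step 2: declare c=34 at depth 1
Step 3: declare b=(read c)=34 at depth 1
Step 4: enter scope (depth=2)
Step 5: declare f=(read c)=34 at depth 2
Step 6: declare e=(read f)=34 at depth 2
Visible at query point: b=34 c=34 e=34 f=34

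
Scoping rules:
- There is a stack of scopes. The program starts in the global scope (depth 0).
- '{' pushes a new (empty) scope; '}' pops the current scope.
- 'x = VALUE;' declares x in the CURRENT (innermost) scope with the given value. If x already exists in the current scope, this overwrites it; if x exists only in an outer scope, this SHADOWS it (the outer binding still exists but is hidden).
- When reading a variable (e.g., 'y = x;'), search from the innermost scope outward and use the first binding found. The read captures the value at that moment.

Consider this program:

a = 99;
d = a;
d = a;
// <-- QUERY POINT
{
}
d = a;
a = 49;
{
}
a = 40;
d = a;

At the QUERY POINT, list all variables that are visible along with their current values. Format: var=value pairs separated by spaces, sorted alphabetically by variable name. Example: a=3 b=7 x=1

Step 1: declare a=99 at depth 0
Step 2: declare d=(read a)=99 at depth 0
Step 3: declare d=(read a)=99 at depth 0
Visible at query point: a=99 d=99

Answer: a=99 d=99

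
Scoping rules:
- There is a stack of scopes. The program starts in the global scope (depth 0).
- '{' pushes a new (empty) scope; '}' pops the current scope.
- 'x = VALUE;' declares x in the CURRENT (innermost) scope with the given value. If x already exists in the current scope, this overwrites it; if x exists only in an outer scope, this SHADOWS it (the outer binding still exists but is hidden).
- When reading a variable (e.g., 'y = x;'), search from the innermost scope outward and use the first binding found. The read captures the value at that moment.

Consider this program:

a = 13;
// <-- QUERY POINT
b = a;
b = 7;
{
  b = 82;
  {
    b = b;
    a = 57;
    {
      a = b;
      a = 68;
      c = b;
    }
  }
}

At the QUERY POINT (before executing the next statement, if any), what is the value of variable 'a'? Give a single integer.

Answer: 13

Derivation:
Step 1: declare a=13 at depth 0
Visible at query point: a=13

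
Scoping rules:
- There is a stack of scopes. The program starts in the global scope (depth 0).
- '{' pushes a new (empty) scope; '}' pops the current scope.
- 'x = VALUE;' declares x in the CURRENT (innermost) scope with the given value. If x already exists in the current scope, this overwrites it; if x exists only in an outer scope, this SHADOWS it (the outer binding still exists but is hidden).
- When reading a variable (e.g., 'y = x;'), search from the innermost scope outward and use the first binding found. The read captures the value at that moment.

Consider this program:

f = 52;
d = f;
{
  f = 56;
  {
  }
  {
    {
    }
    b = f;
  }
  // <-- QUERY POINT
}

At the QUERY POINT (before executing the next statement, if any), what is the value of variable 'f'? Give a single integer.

Answer: 56

Derivation:
Step 1: declare f=52 at depth 0
Step 2: declare d=(read f)=52 at depth 0
Step 3: enter scope (depth=1)
Step 4: declare f=56 at depth 1
Step 5: enter scope (depth=2)
Step 6: exit scope (depth=1)
Step 7: enter scope (depth=2)
Step 8: enter scope (depth=3)
Step 9: exit scope (depth=2)
Step 10: declare b=(read f)=56 at depth 2
Step 11: exit scope (depth=1)
Visible at query point: d=52 f=56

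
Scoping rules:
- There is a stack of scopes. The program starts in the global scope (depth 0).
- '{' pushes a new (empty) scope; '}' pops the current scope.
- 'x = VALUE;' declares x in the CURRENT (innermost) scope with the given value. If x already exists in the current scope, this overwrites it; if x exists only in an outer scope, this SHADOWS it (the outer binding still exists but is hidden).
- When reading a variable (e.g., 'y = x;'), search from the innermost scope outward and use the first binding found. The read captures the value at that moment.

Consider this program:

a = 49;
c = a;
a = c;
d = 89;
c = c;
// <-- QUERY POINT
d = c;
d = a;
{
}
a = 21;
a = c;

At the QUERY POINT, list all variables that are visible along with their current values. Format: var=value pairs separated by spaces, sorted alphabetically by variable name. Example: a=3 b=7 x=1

Step 1: declare a=49 at depth 0
Step 2: declare c=(read a)=49 at depth 0
Step 3: declare a=(read c)=49 at depth 0
Step 4: declare d=89 at depth 0
Step 5: declare c=(read c)=49 at depth 0
Visible at query point: a=49 c=49 d=89

Answer: a=49 c=49 d=89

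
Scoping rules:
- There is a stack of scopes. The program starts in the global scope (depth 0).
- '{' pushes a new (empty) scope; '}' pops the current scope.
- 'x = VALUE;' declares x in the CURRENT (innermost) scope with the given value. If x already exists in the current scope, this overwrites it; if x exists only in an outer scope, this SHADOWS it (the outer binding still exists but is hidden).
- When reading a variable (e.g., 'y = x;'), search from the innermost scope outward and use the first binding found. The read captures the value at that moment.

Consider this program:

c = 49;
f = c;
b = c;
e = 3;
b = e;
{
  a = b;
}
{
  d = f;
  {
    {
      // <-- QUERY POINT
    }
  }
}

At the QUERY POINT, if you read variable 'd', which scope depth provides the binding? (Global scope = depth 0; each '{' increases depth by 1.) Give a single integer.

Answer: 1

Derivation:
Step 1: declare c=49 at depth 0
Step 2: declare f=(read c)=49 at depth 0
Step 3: declare b=(read c)=49 at depth 0
Step 4: declare e=3 at depth 0
Step 5: declare b=(read e)=3 at depth 0
Step 6: enter scope (depth=1)
Step 7: declare a=(read b)=3 at depth 1
Step 8: exit scope (depth=0)
Step 9: enter scope (depth=1)
Step 10: declare d=(read f)=49 at depth 1
Step 11: enter scope (depth=2)
Step 12: enter scope (depth=3)
Visible at query point: b=3 c=49 d=49 e=3 f=49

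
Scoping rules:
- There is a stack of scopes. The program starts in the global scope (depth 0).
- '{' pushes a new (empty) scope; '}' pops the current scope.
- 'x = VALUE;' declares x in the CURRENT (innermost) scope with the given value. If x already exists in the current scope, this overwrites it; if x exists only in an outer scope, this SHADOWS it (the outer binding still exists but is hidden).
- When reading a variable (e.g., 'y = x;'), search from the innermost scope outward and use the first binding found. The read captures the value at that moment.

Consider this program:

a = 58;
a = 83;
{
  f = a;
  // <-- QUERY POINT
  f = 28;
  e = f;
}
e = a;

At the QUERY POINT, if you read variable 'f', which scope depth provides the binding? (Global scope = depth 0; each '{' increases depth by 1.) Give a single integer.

Step 1: declare a=58 at depth 0
Step 2: declare a=83 at depth 0
Step 3: enter scope (depth=1)
Step 4: declare f=(read a)=83 at depth 1
Visible at query point: a=83 f=83

Answer: 1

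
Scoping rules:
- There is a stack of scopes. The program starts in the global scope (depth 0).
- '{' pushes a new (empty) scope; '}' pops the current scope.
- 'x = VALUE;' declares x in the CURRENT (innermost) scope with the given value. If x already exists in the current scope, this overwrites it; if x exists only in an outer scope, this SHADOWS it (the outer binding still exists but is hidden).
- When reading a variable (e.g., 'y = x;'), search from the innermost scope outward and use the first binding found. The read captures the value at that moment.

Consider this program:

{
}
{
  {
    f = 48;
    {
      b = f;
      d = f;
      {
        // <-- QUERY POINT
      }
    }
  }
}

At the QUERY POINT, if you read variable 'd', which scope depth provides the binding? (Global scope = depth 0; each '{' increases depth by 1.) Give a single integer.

Step 1: enter scope (depth=1)
Step 2: exit scope (depth=0)
Step 3: enter scope (depth=1)
Step 4: enter scope (depth=2)
Step 5: declare f=48 at depth 2
Step 6: enter scope (depth=3)
Step 7: declare b=(read f)=48 at depth 3
Step 8: declare d=(read f)=48 at depth 3
Step 9: enter scope (depth=4)
Visible at query point: b=48 d=48 f=48

Answer: 3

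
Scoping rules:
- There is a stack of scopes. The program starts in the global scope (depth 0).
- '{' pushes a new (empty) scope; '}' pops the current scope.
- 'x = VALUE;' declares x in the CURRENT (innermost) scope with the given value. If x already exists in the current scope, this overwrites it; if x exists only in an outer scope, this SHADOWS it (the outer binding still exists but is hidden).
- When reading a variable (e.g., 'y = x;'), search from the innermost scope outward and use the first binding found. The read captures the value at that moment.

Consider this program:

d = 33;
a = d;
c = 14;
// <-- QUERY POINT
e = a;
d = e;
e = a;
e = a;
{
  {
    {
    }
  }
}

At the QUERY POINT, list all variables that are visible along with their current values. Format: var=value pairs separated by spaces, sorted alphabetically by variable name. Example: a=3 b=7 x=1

Answer: a=33 c=14 d=33

Derivation:
Step 1: declare d=33 at depth 0
Step 2: declare a=(read d)=33 at depth 0
Step 3: declare c=14 at depth 0
Visible at query point: a=33 c=14 d=33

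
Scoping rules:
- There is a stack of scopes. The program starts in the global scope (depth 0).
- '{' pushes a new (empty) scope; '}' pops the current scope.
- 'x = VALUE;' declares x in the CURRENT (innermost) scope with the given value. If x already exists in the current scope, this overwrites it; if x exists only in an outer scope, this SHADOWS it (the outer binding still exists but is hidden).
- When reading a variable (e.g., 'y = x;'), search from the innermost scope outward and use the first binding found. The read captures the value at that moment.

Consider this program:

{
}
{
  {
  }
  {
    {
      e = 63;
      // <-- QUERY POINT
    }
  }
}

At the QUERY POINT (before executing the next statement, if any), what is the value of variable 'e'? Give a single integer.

Step 1: enter scope (depth=1)
Step 2: exit scope (depth=0)
Step 3: enter scope (depth=1)
Step 4: enter scope (depth=2)
Step 5: exit scope (depth=1)
Step 6: enter scope (depth=2)
Step 7: enter scope (depth=3)
Step 8: declare e=63 at depth 3
Visible at query point: e=63

Answer: 63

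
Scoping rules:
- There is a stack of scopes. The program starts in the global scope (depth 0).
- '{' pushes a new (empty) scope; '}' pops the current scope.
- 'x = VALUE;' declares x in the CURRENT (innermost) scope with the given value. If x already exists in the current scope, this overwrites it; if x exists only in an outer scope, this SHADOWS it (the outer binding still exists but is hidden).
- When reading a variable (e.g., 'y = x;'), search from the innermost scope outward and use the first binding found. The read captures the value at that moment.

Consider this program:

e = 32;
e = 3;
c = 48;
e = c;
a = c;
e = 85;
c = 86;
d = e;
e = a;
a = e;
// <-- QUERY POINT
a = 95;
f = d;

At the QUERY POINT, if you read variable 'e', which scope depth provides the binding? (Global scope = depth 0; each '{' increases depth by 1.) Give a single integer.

Answer: 0

Derivation:
Step 1: declare e=32 at depth 0
Step 2: declare e=3 at depth 0
Step 3: declare c=48 at depth 0
Step 4: declare e=(read c)=48 at depth 0
Step 5: declare a=(read c)=48 at depth 0
Step 6: declare e=85 at depth 0
Step 7: declare c=86 at depth 0
Step 8: declare d=(read e)=85 at depth 0
Step 9: declare e=(read a)=48 at depth 0
Step 10: declare a=(read e)=48 at depth 0
Visible at query point: a=48 c=86 d=85 e=48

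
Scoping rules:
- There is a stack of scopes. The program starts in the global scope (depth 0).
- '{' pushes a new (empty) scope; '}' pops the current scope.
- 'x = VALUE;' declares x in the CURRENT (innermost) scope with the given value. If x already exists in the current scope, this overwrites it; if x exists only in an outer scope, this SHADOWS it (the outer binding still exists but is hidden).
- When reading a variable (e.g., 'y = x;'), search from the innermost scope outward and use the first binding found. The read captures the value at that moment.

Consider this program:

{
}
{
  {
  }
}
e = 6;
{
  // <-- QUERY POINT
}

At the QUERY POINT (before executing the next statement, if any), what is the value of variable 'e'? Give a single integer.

Step 1: enter scope (depth=1)
Step 2: exit scope (depth=0)
Step 3: enter scope (depth=1)
Step 4: enter scope (depth=2)
Step 5: exit scope (depth=1)
Step 6: exit scope (depth=0)
Step 7: declare e=6 at depth 0
Step 8: enter scope (depth=1)
Visible at query point: e=6

Answer: 6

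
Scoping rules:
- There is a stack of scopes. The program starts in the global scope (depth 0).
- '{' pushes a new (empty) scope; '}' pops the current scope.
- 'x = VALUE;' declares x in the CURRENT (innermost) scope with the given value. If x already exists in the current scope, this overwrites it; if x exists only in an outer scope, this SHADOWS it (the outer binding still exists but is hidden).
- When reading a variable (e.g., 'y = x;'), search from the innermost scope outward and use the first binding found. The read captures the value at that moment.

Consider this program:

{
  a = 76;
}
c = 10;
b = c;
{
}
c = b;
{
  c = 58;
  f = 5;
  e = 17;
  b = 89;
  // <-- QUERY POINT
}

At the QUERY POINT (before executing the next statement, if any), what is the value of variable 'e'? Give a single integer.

Step 1: enter scope (depth=1)
Step 2: declare a=76 at depth 1
Step 3: exit scope (depth=0)
Step 4: declare c=10 at depth 0
Step 5: declare b=(read c)=10 at depth 0
Step 6: enter scope (depth=1)
Step 7: exit scope (depth=0)
Step 8: declare c=(read b)=10 at depth 0
Step 9: enter scope (depth=1)
Step 10: declare c=58 at depth 1
Step 11: declare f=5 at depth 1
Step 12: declare e=17 at depth 1
Step 13: declare b=89 at depth 1
Visible at query point: b=89 c=58 e=17 f=5

Answer: 17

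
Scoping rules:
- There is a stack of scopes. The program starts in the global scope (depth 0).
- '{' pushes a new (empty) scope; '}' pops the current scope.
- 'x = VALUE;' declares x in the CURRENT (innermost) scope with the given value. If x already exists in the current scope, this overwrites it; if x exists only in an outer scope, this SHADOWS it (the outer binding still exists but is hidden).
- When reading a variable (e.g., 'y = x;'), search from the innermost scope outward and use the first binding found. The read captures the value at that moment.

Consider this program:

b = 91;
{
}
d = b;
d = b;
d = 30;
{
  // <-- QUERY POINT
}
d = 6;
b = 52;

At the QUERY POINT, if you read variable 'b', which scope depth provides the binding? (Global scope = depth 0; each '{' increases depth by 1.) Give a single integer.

Answer: 0

Derivation:
Step 1: declare b=91 at depth 0
Step 2: enter scope (depth=1)
Step 3: exit scope (depth=0)
Step 4: declare d=(read b)=91 at depth 0
Step 5: declare d=(read b)=91 at depth 0
Step 6: declare d=30 at depth 0
Step 7: enter scope (depth=1)
Visible at query point: b=91 d=30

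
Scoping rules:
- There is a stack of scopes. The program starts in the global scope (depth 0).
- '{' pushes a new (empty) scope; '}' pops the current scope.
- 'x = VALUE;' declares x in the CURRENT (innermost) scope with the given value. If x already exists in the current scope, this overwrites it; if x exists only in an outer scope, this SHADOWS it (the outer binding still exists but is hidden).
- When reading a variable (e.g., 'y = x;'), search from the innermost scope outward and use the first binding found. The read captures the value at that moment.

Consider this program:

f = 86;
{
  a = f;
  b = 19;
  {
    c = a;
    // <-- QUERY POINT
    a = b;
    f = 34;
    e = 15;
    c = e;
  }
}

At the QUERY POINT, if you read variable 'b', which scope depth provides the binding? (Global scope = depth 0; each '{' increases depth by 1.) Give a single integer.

Answer: 1

Derivation:
Step 1: declare f=86 at depth 0
Step 2: enter scope (depth=1)
Step 3: declare a=(read f)=86 at depth 1
Step 4: declare b=19 at depth 1
Step 5: enter scope (depth=2)
Step 6: declare c=(read a)=86 at depth 2
Visible at query point: a=86 b=19 c=86 f=86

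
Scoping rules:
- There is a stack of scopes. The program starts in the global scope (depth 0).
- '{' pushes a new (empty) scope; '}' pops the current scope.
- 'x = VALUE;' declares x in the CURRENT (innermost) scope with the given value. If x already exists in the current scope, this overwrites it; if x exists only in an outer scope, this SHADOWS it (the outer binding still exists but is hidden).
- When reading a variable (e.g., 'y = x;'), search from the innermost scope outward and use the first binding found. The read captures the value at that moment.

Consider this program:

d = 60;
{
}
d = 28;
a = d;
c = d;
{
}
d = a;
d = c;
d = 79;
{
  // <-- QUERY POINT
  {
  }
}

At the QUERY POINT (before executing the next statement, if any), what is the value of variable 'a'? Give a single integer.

Step 1: declare d=60 at depth 0
Step 2: enter scope (depth=1)
Step 3: exit scope (depth=0)
Step 4: declare d=28 at depth 0
Step 5: declare a=(read d)=28 at depth 0
Step 6: declare c=(read d)=28 at depth 0
Step 7: enter scope (depth=1)
Step 8: exit scope (depth=0)
Step 9: declare d=(read a)=28 at depth 0
Step 10: declare d=(read c)=28 at depth 0
Step 11: declare d=79 at depth 0
Step 12: enter scope (depth=1)
Visible at query point: a=28 c=28 d=79

Answer: 28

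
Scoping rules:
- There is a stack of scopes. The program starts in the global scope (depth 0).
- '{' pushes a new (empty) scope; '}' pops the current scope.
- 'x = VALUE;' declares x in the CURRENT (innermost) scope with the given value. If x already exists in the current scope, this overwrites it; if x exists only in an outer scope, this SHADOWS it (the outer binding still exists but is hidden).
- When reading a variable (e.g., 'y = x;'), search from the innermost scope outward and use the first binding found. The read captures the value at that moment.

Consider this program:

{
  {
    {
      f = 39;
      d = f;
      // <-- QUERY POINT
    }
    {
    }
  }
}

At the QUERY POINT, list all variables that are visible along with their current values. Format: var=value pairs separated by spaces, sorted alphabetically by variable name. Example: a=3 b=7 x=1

Answer: d=39 f=39

Derivation:
Step 1: enter scope (depth=1)
Step 2: enter scope (depth=2)
Step 3: enter scope (depth=3)
Step 4: declare f=39 at depth 3
Step 5: declare d=(read f)=39 at depth 3
Visible at query point: d=39 f=39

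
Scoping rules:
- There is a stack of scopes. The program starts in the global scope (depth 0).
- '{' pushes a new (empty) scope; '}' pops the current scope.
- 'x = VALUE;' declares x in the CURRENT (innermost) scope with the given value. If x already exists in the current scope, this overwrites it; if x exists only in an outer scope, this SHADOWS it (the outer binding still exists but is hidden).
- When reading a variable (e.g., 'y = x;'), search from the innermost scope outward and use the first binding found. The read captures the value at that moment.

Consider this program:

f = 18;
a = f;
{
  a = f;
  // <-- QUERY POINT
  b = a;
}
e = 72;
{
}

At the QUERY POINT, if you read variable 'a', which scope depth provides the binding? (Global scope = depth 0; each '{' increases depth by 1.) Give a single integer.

Step 1: declare f=18 at depth 0
Step 2: declare a=(read f)=18 at depth 0
Step 3: enter scope (depth=1)
Step 4: declare a=(read f)=18 at depth 1
Visible at query point: a=18 f=18

Answer: 1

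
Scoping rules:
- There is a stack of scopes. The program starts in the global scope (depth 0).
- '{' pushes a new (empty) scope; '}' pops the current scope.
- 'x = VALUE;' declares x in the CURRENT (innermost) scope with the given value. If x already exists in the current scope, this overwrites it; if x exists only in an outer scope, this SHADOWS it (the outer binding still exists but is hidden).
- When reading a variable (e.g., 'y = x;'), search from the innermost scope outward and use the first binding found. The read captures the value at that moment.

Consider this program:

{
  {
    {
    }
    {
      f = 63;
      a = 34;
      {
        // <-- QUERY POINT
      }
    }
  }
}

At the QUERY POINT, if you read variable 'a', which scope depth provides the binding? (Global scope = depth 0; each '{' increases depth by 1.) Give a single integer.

Step 1: enter scope (depth=1)
Step 2: enter scope (depth=2)
Step 3: enter scope (depth=3)
Step 4: exit scope (depth=2)
Step 5: enter scope (depth=3)
Step 6: declare f=63 at depth 3
Step 7: declare a=34 at depth 3
Step 8: enter scope (depth=4)
Visible at query point: a=34 f=63

Answer: 3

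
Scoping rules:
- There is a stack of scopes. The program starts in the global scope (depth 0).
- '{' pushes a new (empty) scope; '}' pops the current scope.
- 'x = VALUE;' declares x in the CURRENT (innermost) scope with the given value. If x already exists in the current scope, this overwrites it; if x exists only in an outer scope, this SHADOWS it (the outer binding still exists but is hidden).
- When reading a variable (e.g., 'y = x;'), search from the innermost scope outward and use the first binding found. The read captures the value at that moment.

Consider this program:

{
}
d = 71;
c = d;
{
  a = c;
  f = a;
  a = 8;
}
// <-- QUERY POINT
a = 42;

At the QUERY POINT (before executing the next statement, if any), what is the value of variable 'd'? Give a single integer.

Answer: 71

Derivation:
Step 1: enter scope (depth=1)
Step 2: exit scope (depth=0)
Step 3: declare d=71 at depth 0
Step 4: declare c=(read d)=71 at depth 0
Step 5: enter scope (depth=1)
Step 6: declare a=(read c)=71 at depth 1
Step 7: declare f=(read a)=71 at depth 1
Step 8: declare a=8 at depth 1
Step 9: exit scope (depth=0)
Visible at query point: c=71 d=71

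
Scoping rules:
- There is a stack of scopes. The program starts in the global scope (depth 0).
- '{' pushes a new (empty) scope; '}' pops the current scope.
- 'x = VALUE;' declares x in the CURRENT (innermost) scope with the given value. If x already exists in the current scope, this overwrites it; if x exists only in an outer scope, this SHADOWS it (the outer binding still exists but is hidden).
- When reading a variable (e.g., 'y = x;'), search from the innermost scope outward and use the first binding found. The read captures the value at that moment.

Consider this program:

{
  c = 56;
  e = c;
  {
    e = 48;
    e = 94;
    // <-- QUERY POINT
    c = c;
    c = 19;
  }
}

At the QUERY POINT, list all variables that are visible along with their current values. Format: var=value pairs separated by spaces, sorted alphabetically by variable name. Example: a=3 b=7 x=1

Answer: c=56 e=94

Derivation:
Step 1: enter scope (depth=1)
Step 2: declare c=56 at depth 1
Step 3: declare e=(read c)=56 at depth 1
Step 4: enter scope (depth=2)
Step 5: declare e=48 at depth 2
Step 6: declare e=94 at depth 2
Visible at query point: c=56 e=94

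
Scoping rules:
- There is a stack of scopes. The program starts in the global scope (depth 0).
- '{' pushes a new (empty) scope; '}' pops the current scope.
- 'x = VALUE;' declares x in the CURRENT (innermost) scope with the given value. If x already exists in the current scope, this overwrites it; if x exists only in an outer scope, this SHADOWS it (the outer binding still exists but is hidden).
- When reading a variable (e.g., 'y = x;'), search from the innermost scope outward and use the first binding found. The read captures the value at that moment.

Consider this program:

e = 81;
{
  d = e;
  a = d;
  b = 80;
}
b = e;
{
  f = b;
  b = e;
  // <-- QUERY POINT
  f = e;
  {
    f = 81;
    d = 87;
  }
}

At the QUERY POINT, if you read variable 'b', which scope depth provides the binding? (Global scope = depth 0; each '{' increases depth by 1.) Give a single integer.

Step 1: declare e=81 at depth 0
Step 2: enter scope (depth=1)
Step 3: declare d=(read e)=81 at depth 1
Step 4: declare a=(read d)=81 at depth 1
Step 5: declare b=80 at depth 1
Step 6: exit scope (depth=0)
Step 7: declare b=(read e)=81 at depth 0
Step 8: enter scope (depth=1)
Step 9: declare f=(read b)=81 at depth 1
Step 10: declare b=(read e)=81 at depth 1
Visible at query point: b=81 e=81 f=81

Answer: 1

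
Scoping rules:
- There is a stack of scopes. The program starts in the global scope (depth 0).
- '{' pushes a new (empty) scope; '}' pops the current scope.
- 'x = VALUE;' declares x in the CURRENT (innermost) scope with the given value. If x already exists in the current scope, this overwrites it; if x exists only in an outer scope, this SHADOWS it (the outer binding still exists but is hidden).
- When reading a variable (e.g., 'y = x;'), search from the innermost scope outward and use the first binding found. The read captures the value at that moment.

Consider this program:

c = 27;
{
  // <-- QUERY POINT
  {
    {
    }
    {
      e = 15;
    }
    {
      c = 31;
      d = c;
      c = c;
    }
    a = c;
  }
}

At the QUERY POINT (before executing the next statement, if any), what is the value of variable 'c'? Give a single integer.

Answer: 27

Derivation:
Step 1: declare c=27 at depth 0
Step 2: enter scope (depth=1)
Visible at query point: c=27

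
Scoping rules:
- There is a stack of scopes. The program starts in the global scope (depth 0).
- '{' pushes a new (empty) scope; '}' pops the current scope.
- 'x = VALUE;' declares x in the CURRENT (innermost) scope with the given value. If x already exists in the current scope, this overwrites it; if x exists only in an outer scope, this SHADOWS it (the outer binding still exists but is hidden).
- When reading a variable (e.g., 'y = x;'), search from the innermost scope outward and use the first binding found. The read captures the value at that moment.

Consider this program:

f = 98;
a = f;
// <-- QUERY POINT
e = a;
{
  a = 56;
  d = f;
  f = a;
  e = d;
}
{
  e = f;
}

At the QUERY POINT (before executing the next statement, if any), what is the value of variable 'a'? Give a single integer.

Step 1: declare f=98 at depth 0
Step 2: declare a=(read f)=98 at depth 0
Visible at query point: a=98 f=98

Answer: 98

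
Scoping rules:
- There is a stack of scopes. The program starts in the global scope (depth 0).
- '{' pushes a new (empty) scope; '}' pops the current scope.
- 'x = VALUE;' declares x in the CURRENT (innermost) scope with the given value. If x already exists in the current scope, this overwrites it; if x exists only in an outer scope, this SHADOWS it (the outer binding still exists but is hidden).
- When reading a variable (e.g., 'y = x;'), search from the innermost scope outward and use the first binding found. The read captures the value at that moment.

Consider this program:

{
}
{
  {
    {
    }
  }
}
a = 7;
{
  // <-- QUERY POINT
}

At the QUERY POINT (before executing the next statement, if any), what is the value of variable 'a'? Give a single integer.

Step 1: enter scope (depth=1)
Step 2: exit scope (depth=0)
Step 3: enter scope (depth=1)
Step 4: enter scope (depth=2)
Step 5: enter scope (depth=3)
Step 6: exit scope (depth=2)
Step 7: exit scope (depth=1)
Step 8: exit scope (depth=0)
Step 9: declare a=7 at depth 0
Step 10: enter scope (depth=1)
Visible at query point: a=7

Answer: 7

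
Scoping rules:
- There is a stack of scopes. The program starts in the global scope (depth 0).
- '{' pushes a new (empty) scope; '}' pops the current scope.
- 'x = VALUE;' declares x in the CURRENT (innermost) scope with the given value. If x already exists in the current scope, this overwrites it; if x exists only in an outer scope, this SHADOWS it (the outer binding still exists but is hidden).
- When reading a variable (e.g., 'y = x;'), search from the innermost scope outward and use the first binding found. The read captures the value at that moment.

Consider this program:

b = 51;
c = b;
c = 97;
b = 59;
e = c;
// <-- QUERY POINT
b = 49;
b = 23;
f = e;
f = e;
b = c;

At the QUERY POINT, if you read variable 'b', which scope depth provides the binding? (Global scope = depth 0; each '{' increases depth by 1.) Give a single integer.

Answer: 0

Derivation:
Step 1: declare b=51 at depth 0
Step 2: declare c=(read b)=51 at depth 0
Step 3: declare c=97 at depth 0
Step 4: declare b=59 at depth 0
Step 5: declare e=(read c)=97 at depth 0
Visible at query point: b=59 c=97 e=97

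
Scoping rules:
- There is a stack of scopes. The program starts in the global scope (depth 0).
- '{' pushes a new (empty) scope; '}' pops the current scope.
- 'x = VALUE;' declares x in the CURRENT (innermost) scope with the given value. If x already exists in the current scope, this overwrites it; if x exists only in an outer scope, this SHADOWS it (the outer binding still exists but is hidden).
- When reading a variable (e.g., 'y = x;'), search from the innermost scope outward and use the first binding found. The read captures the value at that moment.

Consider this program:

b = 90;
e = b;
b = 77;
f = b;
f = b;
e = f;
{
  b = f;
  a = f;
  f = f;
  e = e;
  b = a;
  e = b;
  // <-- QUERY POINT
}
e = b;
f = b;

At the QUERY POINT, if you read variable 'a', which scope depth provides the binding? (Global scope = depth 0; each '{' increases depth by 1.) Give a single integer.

Step 1: declare b=90 at depth 0
Step 2: declare e=(read b)=90 at depth 0
Step 3: declare b=77 at depth 0
Step 4: declare f=(read b)=77 at depth 0
Step 5: declare f=(read b)=77 at depth 0
Step 6: declare e=(read f)=77 at depth 0
Step 7: enter scope (depth=1)
Step 8: declare b=(read f)=77 at depth 1
Step 9: declare a=(read f)=77 at depth 1
Step 10: declare f=(read f)=77 at depth 1
Step 11: declare e=(read e)=77 at depth 1
Step 12: declare b=(read a)=77 at depth 1
Step 13: declare e=(read b)=77 at depth 1
Visible at query point: a=77 b=77 e=77 f=77

Answer: 1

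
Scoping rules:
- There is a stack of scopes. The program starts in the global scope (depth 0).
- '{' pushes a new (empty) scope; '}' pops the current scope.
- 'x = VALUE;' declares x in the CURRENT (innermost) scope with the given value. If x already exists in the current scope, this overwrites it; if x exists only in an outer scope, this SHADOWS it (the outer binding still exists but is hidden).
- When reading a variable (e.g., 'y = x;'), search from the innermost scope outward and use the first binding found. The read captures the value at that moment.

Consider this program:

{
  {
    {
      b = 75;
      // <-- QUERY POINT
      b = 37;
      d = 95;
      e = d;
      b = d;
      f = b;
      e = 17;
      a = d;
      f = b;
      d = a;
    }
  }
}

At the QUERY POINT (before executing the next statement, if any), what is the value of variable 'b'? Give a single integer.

Step 1: enter scope (depth=1)
Step 2: enter scope (depth=2)
Step 3: enter scope (depth=3)
Step 4: declare b=75 at depth 3
Visible at query point: b=75

Answer: 75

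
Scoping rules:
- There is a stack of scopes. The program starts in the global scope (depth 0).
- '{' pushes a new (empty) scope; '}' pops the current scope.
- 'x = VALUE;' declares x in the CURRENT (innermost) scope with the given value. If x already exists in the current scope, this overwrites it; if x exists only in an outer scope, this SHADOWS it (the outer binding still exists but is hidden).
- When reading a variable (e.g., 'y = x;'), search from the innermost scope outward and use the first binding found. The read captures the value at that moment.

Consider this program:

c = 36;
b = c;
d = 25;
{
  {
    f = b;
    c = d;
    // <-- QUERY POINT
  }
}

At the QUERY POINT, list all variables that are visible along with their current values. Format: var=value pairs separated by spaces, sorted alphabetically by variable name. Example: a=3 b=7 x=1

Answer: b=36 c=25 d=25 f=36

Derivation:
Step 1: declare c=36 at depth 0
Step 2: declare b=(read c)=36 at depth 0
Step 3: declare d=25 at depth 0
Step 4: enter scope (depth=1)
Step 5: enter scope (depth=2)
Step 6: declare f=(read b)=36 at depth 2
Step 7: declare c=(read d)=25 at depth 2
Visible at query point: b=36 c=25 d=25 f=36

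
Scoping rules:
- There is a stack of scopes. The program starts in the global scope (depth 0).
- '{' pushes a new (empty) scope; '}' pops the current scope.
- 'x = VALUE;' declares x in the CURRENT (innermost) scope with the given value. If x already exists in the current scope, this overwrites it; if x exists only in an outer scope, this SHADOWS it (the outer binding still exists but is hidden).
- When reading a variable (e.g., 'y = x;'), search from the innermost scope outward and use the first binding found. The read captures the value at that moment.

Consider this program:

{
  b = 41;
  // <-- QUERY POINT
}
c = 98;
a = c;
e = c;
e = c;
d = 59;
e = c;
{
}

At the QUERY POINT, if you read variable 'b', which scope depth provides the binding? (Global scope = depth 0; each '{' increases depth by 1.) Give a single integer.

Answer: 1

Derivation:
Step 1: enter scope (depth=1)
Step 2: declare b=41 at depth 1
Visible at query point: b=41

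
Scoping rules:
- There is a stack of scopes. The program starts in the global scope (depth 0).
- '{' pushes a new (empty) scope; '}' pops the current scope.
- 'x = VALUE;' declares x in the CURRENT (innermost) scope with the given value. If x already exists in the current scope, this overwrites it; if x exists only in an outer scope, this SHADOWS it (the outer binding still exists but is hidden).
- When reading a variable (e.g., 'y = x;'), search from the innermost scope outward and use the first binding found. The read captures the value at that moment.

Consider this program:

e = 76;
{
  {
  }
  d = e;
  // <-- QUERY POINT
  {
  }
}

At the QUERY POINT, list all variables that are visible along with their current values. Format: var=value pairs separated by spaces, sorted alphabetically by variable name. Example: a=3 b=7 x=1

Step 1: declare e=76 at depth 0
Step 2: enter scope (depth=1)
Step 3: enter scope (depth=2)
Step 4: exit scope (depth=1)
Step 5: declare d=(read e)=76 at depth 1
Visible at query point: d=76 e=76

Answer: d=76 e=76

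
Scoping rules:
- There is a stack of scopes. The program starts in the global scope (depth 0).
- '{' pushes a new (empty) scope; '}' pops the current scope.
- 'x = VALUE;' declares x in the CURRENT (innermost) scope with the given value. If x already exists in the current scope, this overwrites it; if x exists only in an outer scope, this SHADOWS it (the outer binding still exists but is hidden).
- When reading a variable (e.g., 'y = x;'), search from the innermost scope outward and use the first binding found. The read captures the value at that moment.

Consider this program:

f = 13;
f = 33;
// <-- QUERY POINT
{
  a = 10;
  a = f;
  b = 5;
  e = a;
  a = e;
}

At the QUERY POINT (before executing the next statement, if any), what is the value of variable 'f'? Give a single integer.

Step 1: declare f=13 at depth 0
Step 2: declare f=33 at depth 0
Visible at query point: f=33

Answer: 33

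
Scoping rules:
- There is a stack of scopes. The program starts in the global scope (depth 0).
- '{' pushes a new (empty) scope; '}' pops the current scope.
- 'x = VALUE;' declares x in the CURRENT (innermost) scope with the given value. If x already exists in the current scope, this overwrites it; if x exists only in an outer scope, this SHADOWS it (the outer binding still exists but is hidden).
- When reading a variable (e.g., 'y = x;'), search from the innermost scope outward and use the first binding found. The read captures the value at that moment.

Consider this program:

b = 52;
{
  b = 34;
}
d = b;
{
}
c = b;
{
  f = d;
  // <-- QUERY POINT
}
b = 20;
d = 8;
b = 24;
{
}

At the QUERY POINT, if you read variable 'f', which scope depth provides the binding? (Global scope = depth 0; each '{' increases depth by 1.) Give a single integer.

Step 1: declare b=52 at depth 0
Step 2: enter scope (depth=1)
Step 3: declare b=34 at depth 1
Step 4: exit scope (depth=0)
Step 5: declare d=(read b)=52 at depth 0
Step 6: enter scope (depth=1)
Step 7: exit scope (depth=0)
Step 8: declare c=(read b)=52 at depth 0
Step 9: enter scope (depth=1)
Step 10: declare f=(read d)=52 at depth 1
Visible at query point: b=52 c=52 d=52 f=52

Answer: 1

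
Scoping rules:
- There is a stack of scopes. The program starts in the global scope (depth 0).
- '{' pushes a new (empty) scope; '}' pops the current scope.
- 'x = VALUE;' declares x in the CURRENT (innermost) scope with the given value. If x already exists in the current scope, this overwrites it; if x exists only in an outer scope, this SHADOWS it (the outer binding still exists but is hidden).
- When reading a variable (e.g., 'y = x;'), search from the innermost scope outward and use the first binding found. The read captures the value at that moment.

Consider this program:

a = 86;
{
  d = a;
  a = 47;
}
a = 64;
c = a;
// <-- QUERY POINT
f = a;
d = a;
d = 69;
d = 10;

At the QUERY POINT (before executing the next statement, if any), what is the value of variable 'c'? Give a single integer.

Step 1: declare a=86 at depth 0
Step 2: enter scope (depth=1)
Step 3: declare d=(read a)=86 at depth 1
Step 4: declare a=47 at depth 1
Step 5: exit scope (depth=0)
Step 6: declare a=64 at depth 0
Step 7: declare c=(read a)=64 at depth 0
Visible at query point: a=64 c=64

Answer: 64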